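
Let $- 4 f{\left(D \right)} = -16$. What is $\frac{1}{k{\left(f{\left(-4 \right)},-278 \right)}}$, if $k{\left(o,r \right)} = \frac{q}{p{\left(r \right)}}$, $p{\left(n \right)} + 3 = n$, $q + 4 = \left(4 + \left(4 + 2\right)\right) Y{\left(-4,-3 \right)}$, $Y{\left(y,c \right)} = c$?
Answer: $\frac{281}{34} \approx 8.2647$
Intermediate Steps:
$f{\left(D \right)} = 4$ ($f{\left(D \right)} = \left(- \frac{1}{4}\right) \left(-16\right) = 4$)
$q = -34$ ($q = -4 + \left(4 + \left(4 + 2\right)\right) \left(-3\right) = -4 + \left(4 + 6\right) \left(-3\right) = -4 + 10 \left(-3\right) = -4 - 30 = -34$)
$p{\left(n \right)} = -3 + n$
$k{\left(o,r \right)} = - \frac{34}{-3 + r}$
$\frac{1}{k{\left(f{\left(-4 \right)},-278 \right)}} = \frac{1}{\left(-34\right) \frac{1}{-3 - 278}} = \frac{1}{\left(-34\right) \frac{1}{-281}} = \frac{1}{\left(-34\right) \left(- \frac{1}{281}\right)} = \frac{1}{\frac{34}{281}} = \frac{281}{34}$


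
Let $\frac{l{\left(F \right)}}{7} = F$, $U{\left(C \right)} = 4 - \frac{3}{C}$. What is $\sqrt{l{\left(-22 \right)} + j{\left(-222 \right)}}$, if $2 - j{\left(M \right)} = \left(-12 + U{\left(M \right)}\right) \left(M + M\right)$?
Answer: $43 i \sqrt{2} \approx 60.811 i$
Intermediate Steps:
$l{\left(F \right)} = 7 F$
$j{\left(M \right)} = 2 - 2 M \left(-8 - \frac{3}{M}\right)$ ($j{\left(M \right)} = 2 - \left(-12 + \left(4 - \frac{3}{M}\right)\right) \left(M + M\right) = 2 - \left(-8 - \frac{3}{M}\right) 2 M = 2 - 2 M \left(-8 - \frac{3}{M}\right)$)
$\sqrt{l{\left(-22 \right)} + j{\left(-222 \right)}} = \sqrt{7 \left(-22\right) + \left(8 + 16 \left(-222\right)\right)} = \sqrt{-154 + \left(8 - 3552\right)} = \sqrt{-154 - 3544} = \sqrt{-3698} = 43 i \sqrt{2}$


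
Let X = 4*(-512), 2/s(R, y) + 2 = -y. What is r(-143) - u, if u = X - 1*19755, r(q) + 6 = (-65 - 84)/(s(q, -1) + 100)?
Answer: 2135957/98 ≈ 21795.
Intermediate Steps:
s(R, y) = 2/(-2 - y)
X = -2048
r(q) = -737/98 (r(q) = -6 + (-65 - 84)/(-2/(2 - 1) + 100) = -6 - 149/(-2/1 + 100) = -6 - 149/(-2*1 + 100) = -6 - 149/(-2 + 100) = -6 - 149/98 = -737/98)
u = -21803 (u = -2048 - 1*19755 = -2048 - 19755 = -21803)
r(-143) - u = -737/98 - 1*(-21803) = -737/98 + 21803 = 2135957/98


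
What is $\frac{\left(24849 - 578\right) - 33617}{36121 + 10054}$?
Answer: $- \frac{9346}{46175} \approx -0.2024$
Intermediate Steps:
$\frac{\left(24849 - 578\right) - 33617}{36121 + 10054} = \frac{24271 - 33617}{46175} = \left(-9346\right) \frac{1}{46175} = - \frac{9346}{46175}$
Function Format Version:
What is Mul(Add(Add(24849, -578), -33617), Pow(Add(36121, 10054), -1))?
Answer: Rational(-9346, 46175) ≈ -0.20240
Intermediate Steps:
Mul(Add(Add(24849, -578), -33617), Pow(Add(36121, 10054), -1)) = Mul(Add(24271, -33617), Pow(46175, -1)) = Mul(-9346, Rational(1, 46175)) = Rational(-9346, 46175)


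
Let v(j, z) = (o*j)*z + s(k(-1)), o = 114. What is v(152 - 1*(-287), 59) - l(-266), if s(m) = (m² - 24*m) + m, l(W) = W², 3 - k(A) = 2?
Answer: 2881936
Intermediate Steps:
k(A) = 1 (k(A) = 3 - 1*2 = 3 - 2 = 1)
s(m) = m² - 23*m
v(j, z) = -22 + 114*j*z (v(j, z) = (114*j)*z + 1*(-23 + 1) = 114*j*z + 1*(-22) = 114*j*z - 22 = -22 + 114*j*z)
v(152 - 1*(-287), 59) - l(-266) = (-22 + 114*(152 - 1*(-287))*59) - 1*(-266)² = (-22 + 114*(152 + 287)*59) - 1*70756 = (-22 + 114*439*59) - 70756 = (-22 + 2952714) - 70756 = 2952692 - 70756 = 2881936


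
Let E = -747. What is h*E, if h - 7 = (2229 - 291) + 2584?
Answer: -3383163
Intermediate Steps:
h = 4529 (h = 7 + ((2229 - 291) + 2584) = 7 + (1938 + 2584) = 7 + 4522 = 4529)
h*E = 4529*(-747) = -3383163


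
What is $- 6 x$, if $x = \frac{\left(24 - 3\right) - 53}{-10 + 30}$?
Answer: $\frac{48}{5} \approx 9.6$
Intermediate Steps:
$x = - \frac{8}{5}$ ($x = \frac{\left(24 - 3\right) - 53}{20} = \left(21 - 53\right) \frac{1}{20} = \left(-32\right) \frac{1}{20} = - \frac{8}{5} \approx -1.6$)
$- 6 x = \left(-6\right) \left(- \frac{8}{5}\right) = \frac{48}{5}$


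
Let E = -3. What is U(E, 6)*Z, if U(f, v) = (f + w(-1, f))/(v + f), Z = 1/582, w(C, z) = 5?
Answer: 1/873 ≈ 0.0011455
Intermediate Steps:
Z = 1/582 ≈ 0.0017182
U(f, v) = (5 + f)/(f + v) (U(f, v) = (f + 5)/(v + f) = (5 + f)/(f + v))
U(E, 6)*Z = ((5 - 3)/(-3 + 6))*(1/582) = (2/3)*(1/582) = 1/873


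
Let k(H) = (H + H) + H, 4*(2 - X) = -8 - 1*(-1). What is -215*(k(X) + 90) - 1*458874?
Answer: -1922571/4 ≈ -4.8064e+5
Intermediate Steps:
X = 15/4 (X = 2 - (-8 - 1*(-1))/4 = 2 - (-8 + 1)/4 = 2 - ¼*(-7) = 2 + 7/4 = 15/4 ≈ 3.7500)
k(H) = 3*H (k(H) = 2*H + H = 3*H)
-215*(k(X) + 90) - 1*458874 = -215*(3*(15/4) + 90) - 1*458874 = -215*(45/4 + 90) - 458874 = -215*405/4 - 458874 = -87075/4 - 458874 = -1922571/4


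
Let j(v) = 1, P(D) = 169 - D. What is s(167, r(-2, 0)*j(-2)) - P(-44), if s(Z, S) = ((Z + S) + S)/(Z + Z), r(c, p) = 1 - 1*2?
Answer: -70977/334 ≈ -212.51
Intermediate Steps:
r(c, p) = -1 (r(c, p) = 1 - 2 = -1)
s(Z, S) = (Z + 2*S)/(2*Z) (s(Z, S) = ((S + Z) + S)/((2*Z)) = (Z + 2*S)*(1/(2*Z)) = (Z + 2*S)/(2*Z))
s(167, r(-2, 0)*j(-2)) - P(-44) = (-1*1 + (½)*167)/167 - (169 - 1*(-44)) = (-1 + 167/2)/167 - (169 + 44) = (1/167)*(165/2) - 1*213 = 165/334 - 213 = -70977/334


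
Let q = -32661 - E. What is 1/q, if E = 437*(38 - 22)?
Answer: -1/39653 ≈ -2.5219e-5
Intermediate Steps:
E = 6992 (E = 437*16 = 6992)
q = -39653 (q = -32661 - 1*6992 = -32661 - 6992 = -39653)
1/q = 1/(-39653) = -1/39653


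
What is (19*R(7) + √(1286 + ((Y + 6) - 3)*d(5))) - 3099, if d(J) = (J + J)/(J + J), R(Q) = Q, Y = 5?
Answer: -2966 + √1294 ≈ -2930.0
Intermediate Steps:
d(J) = 1 (d(J) = (2*J)/((2*J)) = (2*J)*(1/(2*J)) = 1)
(19*R(7) + √(1286 + ((Y + 6) - 3)*d(5))) - 3099 = (19*7 + √(1286 + ((5 + 6) - 3)*1)) - 3099 = (133 + √(1286 + (11 - 3)*1)) - 3099 = (133 + √(1286 + 8*1)) - 3099 = (133 + √(1286 + 8)) - 3099 = (133 + √1294) - 3099 = -2966 + √1294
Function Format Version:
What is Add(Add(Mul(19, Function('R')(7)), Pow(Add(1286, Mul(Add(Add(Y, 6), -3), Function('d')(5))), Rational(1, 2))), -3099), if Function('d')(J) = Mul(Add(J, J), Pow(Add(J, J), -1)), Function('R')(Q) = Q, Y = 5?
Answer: Add(-2966, Pow(1294, Rational(1, 2))) ≈ -2930.0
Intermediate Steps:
Function('d')(J) = 1 (Function('d')(J) = Mul(Mul(2, J), Pow(Mul(2, J), -1)) = Mul(Mul(2, J), Mul(Rational(1, 2), Pow(J, -1))) = 1)
Add(Add(Mul(19, Function('R')(7)), Pow(Add(1286, Mul(Add(Add(Y, 6), -3), Function('d')(5))), Rational(1, 2))), -3099) = Add(Add(Mul(19, 7), Pow(Add(1286, Mul(Add(Add(5, 6), -3), 1)), Rational(1, 2))), -3099) = Add(Add(133, Pow(Add(1286, Mul(Add(11, -3), 1)), Rational(1, 2))), -3099) = Add(Add(133, Pow(Add(1286, Mul(8, 1)), Rational(1, 2))), -3099) = Add(Add(133, Pow(Add(1286, 8), Rational(1, 2))), -3099) = Add(Add(133, Pow(1294, Rational(1, 2))), -3099) = Add(-2966, Pow(1294, Rational(1, 2)))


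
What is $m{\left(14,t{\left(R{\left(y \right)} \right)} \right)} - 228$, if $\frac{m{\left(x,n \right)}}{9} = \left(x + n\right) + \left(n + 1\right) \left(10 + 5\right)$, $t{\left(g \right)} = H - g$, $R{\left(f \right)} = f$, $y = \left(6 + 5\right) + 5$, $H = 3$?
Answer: $-1839$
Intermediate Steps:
$y = 16$ ($y = 11 + 5 = 16$)
$t{\left(g \right)} = 3 - g$
$m{\left(x,n \right)} = 135 + 9 x + 144 n$ ($m{\left(x,n \right)} = 9 \left(\left(x + n\right) + \left(n + 1\right) \left(10 + 5\right)\right) = 9 \left(\left(n + x\right) + \left(1 + n\right) 15\right) = 9 \left(\left(n + x\right) + \left(15 + 15 n\right)\right) = 9 \left(15 + x + 16 n\right) = 135 + 9 x + 144 n$)
$m{\left(14,t{\left(R{\left(y \right)} \right)} \right)} - 228 = \left(135 + 9 \cdot 14 + 144 \left(3 - 16\right)\right) - 228 = \left(135 + 126 + 144 \left(3 - 16\right)\right) - 228 = \left(135 + 126 + 144 \left(-13\right)\right) - 228 = \left(135 + 126 - 1872\right) - 228 = -1611 - 228 = -1839$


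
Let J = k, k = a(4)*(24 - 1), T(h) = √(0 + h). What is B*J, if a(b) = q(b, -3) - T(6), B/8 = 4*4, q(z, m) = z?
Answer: 11776 - 2944*√6 ≈ 4564.7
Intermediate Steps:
T(h) = √h
B = 128 (B = 8*(4*4) = 8*16 = 128)
a(b) = b - √6
k = 92 - 23*√6 (k = (4 - √6)*(24 - 1) = (4 - √6)*23 = 92 - 23*√6 ≈ 35.662)
J = 92 - 23*√6 ≈ 35.662
B*J = 128*(92 - 23*√6) = 11776 - 2944*√6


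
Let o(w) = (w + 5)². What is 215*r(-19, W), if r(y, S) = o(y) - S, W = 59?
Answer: 29455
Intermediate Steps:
o(w) = (5 + w)²
r(y, S) = (5 + y)² - S
215*r(-19, W) = 215*((5 - 19)² - 1*59) = 215*((-14)² - 59) = 215*(196 - 59) = 215*137 = 29455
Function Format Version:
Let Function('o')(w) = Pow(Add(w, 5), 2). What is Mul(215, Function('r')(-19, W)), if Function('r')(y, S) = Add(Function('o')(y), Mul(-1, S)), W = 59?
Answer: 29455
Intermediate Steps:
Function('o')(w) = Pow(Add(5, w), 2)
Function('r')(y, S) = Add(Pow(Add(5, y), 2), Mul(-1, S))
Mul(215, Function('r')(-19, W)) = Mul(215, Add(Pow(Add(5, -19), 2), Mul(-1, 59))) = Mul(215, Add(Pow(-14, 2), -59)) = Mul(215, Add(196, -59)) = Mul(215, 137) = 29455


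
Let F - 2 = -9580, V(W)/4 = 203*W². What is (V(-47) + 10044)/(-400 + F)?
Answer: -901876/4989 ≈ -180.77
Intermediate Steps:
V(W) = 812*W² (V(W) = 4*(203*W²) = 812*W²)
F = -9578 (F = 2 - 9580 = -9578)
(V(-47) + 10044)/(-400 + F) = (812*(-47)² + 10044)/(-400 - 9578) = (812*2209 + 10044)/(-9978) = (1793708 + 10044)*(-1/9978) = 1803752*(-1/9978) = -901876/4989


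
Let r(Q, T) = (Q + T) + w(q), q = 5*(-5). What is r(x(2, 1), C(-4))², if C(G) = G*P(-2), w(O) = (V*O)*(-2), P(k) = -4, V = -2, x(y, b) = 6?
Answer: 6084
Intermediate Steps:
q = -25
w(O) = 4*O (w(O) = -2*O*(-2) = 4*O)
C(G) = -4*G (C(G) = G*(-4) = -4*G)
r(Q, T) = -100 + Q + T (r(Q, T) = (Q + T) + 4*(-25) = (Q + T) - 100 = -100 + Q + T)
r(x(2, 1), C(-4))² = (-100 + 6 - 4*(-4))² = (-100 + 6 + 16)² = (-78)² = 6084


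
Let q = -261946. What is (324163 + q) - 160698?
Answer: -98481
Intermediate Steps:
(324163 + q) - 160698 = (324163 - 261946) - 160698 = 62217 - 160698 = -98481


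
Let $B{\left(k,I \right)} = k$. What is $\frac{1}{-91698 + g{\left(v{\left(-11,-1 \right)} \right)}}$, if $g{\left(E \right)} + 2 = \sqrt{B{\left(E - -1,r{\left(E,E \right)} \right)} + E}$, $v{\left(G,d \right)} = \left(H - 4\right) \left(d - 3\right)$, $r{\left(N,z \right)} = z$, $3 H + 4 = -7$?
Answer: $- \frac{275100}{25226669813} - \frac{\sqrt{561}}{25226669813} \approx -1.0906 \cdot 10^{-5}$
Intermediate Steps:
$H = - \frac{11}{3}$ ($H = - \frac{4}{3} + \frac{1}{3} \left(-7\right) = - \frac{4}{3} - \frac{7}{3} = - \frac{11}{3} \approx -3.6667$)
$v{\left(G,d \right)} = 23 - \frac{23 d}{3}$ ($v{\left(G,d \right)} = \left(- \frac{11}{3} - 4\right) \left(d - 3\right) = - \frac{23 \left(-3 + d\right)}{3} = 23 - \frac{23 d}{3}$)
$g{\left(E \right)} = -2 + \sqrt{1 + 2 E}$ ($g{\left(E \right)} = -2 + \sqrt{\left(E - -1\right) + E} = -2 + \sqrt{\left(E + 1\right) + E} = -2 + \sqrt{\left(1 + E\right) + E} = -2 + \sqrt{1 + 2 E}$)
$\frac{1}{-91698 + g{\left(v{\left(-11,-1 \right)} \right)}} = \frac{1}{-91698 - \left(2 - \sqrt{1 + 2 \left(23 - - \frac{23}{3}\right)}\right)} = \frac{1}{-91698 - \left(2 - \sqrt{1 + 2 \left(23 + \frac{23}{3}\right)}\right)} = \frac{1}{-91698 - \left(2 - \sqrt{1 + 2 \cdot \frac{92}{3}}\right)} = \frac{1}{-91698 - \left(2 - \sqrt{1 + \frac{184}{3}}\right)} = \frac{1}{-91698 - \left(2 - \sqrt{\frac{187}{3}}\right)} = \frac{1}{-91698 - \left(2 - \frac{\sqrt{561}}{3}\right)} = \frac{1}{-91700 + \frac{\sqrt{561}}{3}}$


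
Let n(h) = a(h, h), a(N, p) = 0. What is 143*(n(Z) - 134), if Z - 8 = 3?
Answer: -19162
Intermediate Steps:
Z = 11 (Z = 8 + 3 = 11)
n(h) = 0
143*(n(Z) - 134) = 143*(0 - 134) = 143*(-134) = -19162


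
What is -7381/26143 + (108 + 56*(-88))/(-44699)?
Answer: -203914059/1168565957 ≈ -0.17450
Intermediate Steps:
-7381/26143 + (108 + 56*(-88))/(-44699) = -7381*1/26143 + (108 - 4928)*(-1/44699) = -7381/26143 - 4820*(-1/44699) = -7381/26143 + 4820/44699 = -203914059/1168565957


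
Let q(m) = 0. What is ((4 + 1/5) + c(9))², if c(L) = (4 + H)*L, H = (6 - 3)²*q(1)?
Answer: 40401/25 ≈ 1616.0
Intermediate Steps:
H = 0 (H = (6 - 3)²*0 = 3²*0 = 9*0 = 0)
c(L) = 4*L (c(L) = (4 + 0)*L = 4*L)
((4 + 1/5) + c(9))² = ((4 + 1/5) + 4*9)² = ((4 + (⅕)*1) + 36)² = ((4 + ⅕) + 36)² = (21/5 + 36)² = (201/5)² = 40401/25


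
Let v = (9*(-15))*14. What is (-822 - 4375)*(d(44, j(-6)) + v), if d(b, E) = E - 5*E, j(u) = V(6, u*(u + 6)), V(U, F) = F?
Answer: 9822330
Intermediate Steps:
j(u) = u*(6 + u) (j(u) = u*(u + 6) = u*(6 + u))
d(b, E) = -4*E
v = -1890 (v = -135*14 = -1890)
(-822 - 4375)*(d(44, j(-6)) + v) = (-822 - 4375)*(-(-24)*(6 - 6) - 1890) = -5197*(-(-24)*0 - 1890) = -5197*(-4*0 - 1890) = -5197*(0 - 1890) = -5197*(-1890) = 9822330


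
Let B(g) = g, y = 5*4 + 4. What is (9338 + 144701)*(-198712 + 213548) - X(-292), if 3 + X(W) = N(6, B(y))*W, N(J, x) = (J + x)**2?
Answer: 2285585407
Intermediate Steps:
y = 24 (y = 20 + 4 = 24)
X(W) = -3 + 900*W (X(W) = -3 + (6 + 24)**2*W = -3 + 30**2*W = -3 + 900*W)
(9338 + 144701)*(-198712 + 213548) - X(-292) = (9338 + 144701)*(-198712 + 213548) - (-3 + 900*(-292)) = 154039*14836 - (-3 - 262800) = 2285322604 - 1*(-262803) = 2285322604 + 262803 = 2285585407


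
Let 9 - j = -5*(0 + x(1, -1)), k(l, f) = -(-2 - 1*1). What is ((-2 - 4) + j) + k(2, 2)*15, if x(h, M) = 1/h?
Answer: 53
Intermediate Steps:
k(l, f) = 3 (k(l, f) = -(-2 - 1) = -1*(-3) = 3)
j = 14 (j = 9 - (-5)*(0 + 1/1) = 9 - (-5)*(0 + 1) = 9 - (-5) = 9 - 1*(-5) = 9 + 5 = 14)
((-2 - 4) + j) + k(2, 2)*15 = ((-2 - 4) + 14) + 3*15 = (-6 + 14) + 45 = 8 + 45 = 53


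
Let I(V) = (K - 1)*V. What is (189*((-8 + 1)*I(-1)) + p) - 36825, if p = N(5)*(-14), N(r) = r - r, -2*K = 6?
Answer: -42117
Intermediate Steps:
K = -3 (K = -1/2*6 = -3)
N(r) = 0
I(V) = -4*V (I(V) = (-3 - 1)*V = -4*V)
p = 0 (p = 0*(-14) = 0)
(189*((-8 + 1)*I(-1)) + p) - 36825 = (189*((-8 + 1)*(-4*(-1))) + 0) - 36825 = (189*(-7*4) + 0) - 36825 = (189*(-28) + 0) - 36825 = (-5292 + 0) - 36825 = -5292 - 36825 = -42117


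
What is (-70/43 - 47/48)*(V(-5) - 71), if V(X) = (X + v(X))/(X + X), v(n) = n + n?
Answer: 747959/4128 ≈ 181.19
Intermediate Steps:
v(n) = 2*n
V(X) = 3/2 (V(X) = (X + 2*X)/(X + X) = (3*X)/((2*X)) = (3*X)*(1/(2*X)) = 3/2)
(-70/43 - 47/48)*(V(-5) - 71) = (-70/43 - 47/48)*(3/2 - 71) = (-70*1/43 - 47*1/48)*(-139/2) = (-70/43 - 47/48)*(-139/2) = -5381/2064*(-139/2) = 747959/4128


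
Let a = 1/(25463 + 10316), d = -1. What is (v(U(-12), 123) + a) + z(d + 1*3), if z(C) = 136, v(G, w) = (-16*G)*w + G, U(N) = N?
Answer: 849393461/35779 ≈ 23740.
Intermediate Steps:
v(G, w) = G - 16*G*w (v(G, w) = -16*G*w + G = G - 16*G*w)
a = 1/35779 ≈ 2.7949e-5
(v(U(-12), 123) + a) + z(d + 1*3) = (-12*(1 - 16*123) + 1/35779) + 136 = (-12*(1 - 1968) + 1/35779) + 136 = (-12*(-1967) + 1/35779) + 136 = (23604 + 1/35779) + 136 = 844527517/35779 + 136 = 849393461/35779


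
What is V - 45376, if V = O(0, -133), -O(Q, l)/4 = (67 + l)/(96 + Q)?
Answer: -181493/4 ≈ -45373.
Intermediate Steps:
O(Q, l) = -4*(67 + l)/(96 + Q)
V = 11/4 (V = 4*(-67 - 1*(-133))/(96 + 0) = 4*(-67 + 133)/96 = 4*(1/96)*66 = 11/4 ≈ 2.7500)
V - 45376 = 11/4 - 45376 = -181493/4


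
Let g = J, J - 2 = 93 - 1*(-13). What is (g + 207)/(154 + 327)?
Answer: 315/481 ≈ 0.65489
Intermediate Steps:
J = 108 (J = 2 + (93 - 1*(-13)) = 2 + (93 + 13) = 2 + 106 = 108)
g = 108
(g + 207)/(154 + 327) = (108 + 207)/(154 + 327) = 315/481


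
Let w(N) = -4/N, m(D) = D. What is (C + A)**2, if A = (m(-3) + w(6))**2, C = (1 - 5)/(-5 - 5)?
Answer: 388129/2025 ≈ 191.67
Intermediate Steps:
C = 2/5 (C = -4/(-10) = -4*(-1/10) = 2/5 ≈ 0.40000)
A = 121/9 (A = (-3 - 4/6)**2 = (-3 - 4*1/6)**2 = (-3 - 2/3)**2 = (-11/3)**2 = 121/9 ≈ 13.444)
(C + A)**2 = (2/5 + 121/9)**2 = (623/45)**2 = 388129/2025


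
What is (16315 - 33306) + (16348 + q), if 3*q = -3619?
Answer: -5548/3 ≈ -1849.3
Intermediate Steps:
q = -3619/3 (q = (1/3)*(-3619) = -3619/3 ≈ -1206.3)
(16315 - 33306) + (16348 + q) = (16315 - 33306) + (16348 - 3619/3) = -16991 + 45425/3 = -5548/3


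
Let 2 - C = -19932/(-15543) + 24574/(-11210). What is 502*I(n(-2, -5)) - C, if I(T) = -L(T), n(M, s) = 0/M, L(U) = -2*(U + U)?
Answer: -7681667/2639955 ≈ -2.9098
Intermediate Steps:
L(U) = -4*U
n(M, s) = 0
I(T) = 4*T (I(T) = -(-4)*T = 4*T)
C = 7681667/2639955 (C = 2 - (-19932/(-15543) + 24574/(-11210)) = 2 - (-19932*(-1/15543) + 24574*(-1/11210)) = 2 - (604/471 - 12287/5605) = 2 - 1*(-2401757/2639955) = 2 + 2401757/2639955 = 7681667/2639955 ≈ 2.9098)
502*I(n(-2, -5)) - C = 502*(4*0) - 1*7681667/2639955 = 502*0 - 7681667/2639955 = 0 - 7681667/2639955 = -7681667/2639955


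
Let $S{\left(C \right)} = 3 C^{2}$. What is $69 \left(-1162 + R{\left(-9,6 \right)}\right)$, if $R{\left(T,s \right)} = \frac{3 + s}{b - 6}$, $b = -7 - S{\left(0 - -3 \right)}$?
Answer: $- \frac{3207741}{40} \approx -80194.0$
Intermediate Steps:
$b = -34$ ($b = -7 - 3 \left(0 - -3\right)^{2} = -7 - 3 \left(0 + 3\right)^{2} = -7 - 3 \cdot 3^{2} = -7 - 3 \cdot 9 = -7 - 27 = -34$)
$R{\left(T,s \right)} = - \frac{3}{40} - \frac{s}{40}$ ($R{\left(T,s \right)} = \frac{3 + s}{-34 - 6} = \frac{3 + s}{-40} = \left(3 + s\right) \left(- \frac{1}{40}\right) = - \frac{3}{40} - \frac{s}{40}$)
$69 \left(-1162 + R{\left(-9,6 \right)}\right) = 69 \left(-1162 - \frac{9}{40}\right) = 69 \left(- \frac{46489}{40}\right) = - \frac{3207741}{40}$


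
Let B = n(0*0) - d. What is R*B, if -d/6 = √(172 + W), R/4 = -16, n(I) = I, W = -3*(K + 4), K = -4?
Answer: -768*√43 ≈ -5036.1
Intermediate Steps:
W = 0 (W = -3*(-4 + 4) = -3*0 = 0)
R = -64 (R = 4*(-16) = -64)
d = -12*√43 (d = -6*√(172 + 0) = -12*√43 ≈ -78.689)
B = 12*√43 (B = 0*0 - (-12)*√43 = 0 + 12*√43 = 12*√43 ≈ 78.689)
R*B = -768*√43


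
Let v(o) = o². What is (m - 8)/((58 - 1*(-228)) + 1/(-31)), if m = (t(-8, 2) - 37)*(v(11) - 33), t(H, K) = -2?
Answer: -21328/1773 ≈ -12.029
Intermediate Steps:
m = -3432 (m = (-2 - 37)*(11² - 33) = -39*(121 - 33) = -39*88 = -3432)
(m - 8)/((58 - 1*(-228)) + 1/(-31)) = (-3432 - 8)/((58 - 1*(-228)) + 1/(-31)) = -3440/((58 + 228) - 1/31) = -3440/(286 - 1/31) = -3440/8865/31 = -3440*31/8865 = -21328/1773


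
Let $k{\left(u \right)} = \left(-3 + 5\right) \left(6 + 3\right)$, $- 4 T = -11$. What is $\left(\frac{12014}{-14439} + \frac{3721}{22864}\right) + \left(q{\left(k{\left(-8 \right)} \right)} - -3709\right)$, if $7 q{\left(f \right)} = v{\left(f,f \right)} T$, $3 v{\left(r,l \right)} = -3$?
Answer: $\frac{8568796173445}{2310933072} \approx 3707.9$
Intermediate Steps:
$T = \frac{11}{4}$ ($T = \left(- \frac{1}{4}\right) \left(-11\right) = \frac{11}{4} \approx 2.75$)
$v{\left(r,l \right)} = -1$ ($v{\left(r,l \right)} = \frac{1}{3} \left(-3\right) = -1$)
$k{\left(u \right)} = 18$ ($k{\left(u \right)} = 2 \cdot 9 = 18$)
$q{\left(f \right)} = - \frac{11}{28}$ ($q{\left(f \right)} = \frac{\left(-1\right) \frac{11}{4}}{7} = \frac{1}{7} \left(- \frac{11}{4}\right) = - \frac{11}{28}$)
$\left(\frac{12014}{-14439} + \frac{3721}{22864}\right) + \left(q{\left(k{\left(-8 \right)} \right)} - -3709\right) = \left(\frac{12014}{-14439} + \frac{3721}{22864}\right) - - \frac{103841}{28} = \left(12014 \left(- \frac{1}{14439}\right) + 3721 \cdot \frac{1}{22864}\right) + \left(- \frac{11}{28} + 3709\right) = \left(- \frac{12014}{14439} + \frac{3721}{22864}\right) + \frac{103841}{28} = - \frac{220960577}{330133296} + \frac{103841}{28} = \frac{8568796173445}{2310933072}$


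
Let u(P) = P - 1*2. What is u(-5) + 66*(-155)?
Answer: -10237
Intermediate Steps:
u(P) = -2 + P (u(P) = P - 2 = -2 + P)
u(-5) + 66*(-155) = (-2 - 5) + 66*(-155) = -7 - 10230 = -10237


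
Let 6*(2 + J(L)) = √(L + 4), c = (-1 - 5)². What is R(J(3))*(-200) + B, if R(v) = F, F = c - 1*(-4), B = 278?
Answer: -7722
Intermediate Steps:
c = 36 (c = (-6)² = 36)
F = 40 (F = 36 - 1*(-4) = 36 + 4 = 40)
J(L) = -2 + √(4 + L)/6 (J(L) = -2 + √(L + 4)/6 = -2 + √(4 + L)/6)
R(v) = 40
R(J(3))*(-200) + B = 40*(-200) + 278 = -8000 + 278 = -7722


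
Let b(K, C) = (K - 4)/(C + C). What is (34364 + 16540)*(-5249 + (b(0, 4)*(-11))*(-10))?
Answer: -269994816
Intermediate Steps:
b(K, C) = (-4 + K)/(2*C) (b(K, C) = (-4 + K)/((2*C)) = (-4 + K)*(1/(2*C)) = (-4 + K)/(2*C))
(34364 + 16540)*(-5249 + (b(0, 4)*(-11))*(-10)) = (34364 + 16540)*(-5249 + (((½)*(-4 + 0)/4)*(-11))*(-10)) = 50904*(-5249 + (((½)*(¼)*(-4))*(-11))*(-10)) = 50904*(-5249 - ½*(-11)*(-10)) = 50904*(-5249 + (11/2)*(-10)) = 50904*(-5249 - 55) = 50904*(-5304) = -269994816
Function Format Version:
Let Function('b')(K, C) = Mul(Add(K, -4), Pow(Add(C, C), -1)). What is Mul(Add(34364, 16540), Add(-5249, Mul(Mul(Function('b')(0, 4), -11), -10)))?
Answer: -269994816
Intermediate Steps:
Function('b')(K, C) = Mul(Rational(1, 2), Pow(C, -1), Add(-4, K)) (Function('b')(K, C) = Mul(Add(-4, K), Pow(Mul(2, C), -1)) = Mul(Add(-4, K), Mul(Rational(1, 2), Pow(C, -1))) = Mul(Rational(1, 2), Pow(C, -1), Add(-4, K)))
Mul(Add(34364, 16540), Add(-5249, Mul(Mul(Function('b')(0, 4), -11), -10))) = Mul(Add(34364, 16540), Add(-5249, Mul(Mul(Mul(Rational(1, 2), Pow(4, -1), Add(-4, 0)), -11), -10))) = Mul(50904, Add(-5249, Mul(Mul(Mul(Rational(1, 2), Rational(1, 4), -4), -11), -10))) = Mul(50904, Add(-5249, Mul(Mul(Rational(-1, 2), -11), -10))) = Mul(50904, Add(-5249, Mul(Rational(11, 2), -10))) = Mul(50904, Add(-5249, -55)) = Mul(50904, -5304) = -269994816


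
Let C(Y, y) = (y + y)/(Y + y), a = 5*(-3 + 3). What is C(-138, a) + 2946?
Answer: 2946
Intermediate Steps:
a = 0 (a = 5*0 = 0)
C(Y, y) = 2*y/(Y + y) (C(Y, y) = (2*y)/(Y + y) = 2*y/(Y + y))
C(-138, a) + 2946 = 2*0/(-138 + 0) + 2946 = 2*0/(-138) + 2946 = 2*0*(-1/138) + 2946 = 0 + 2946 = 2946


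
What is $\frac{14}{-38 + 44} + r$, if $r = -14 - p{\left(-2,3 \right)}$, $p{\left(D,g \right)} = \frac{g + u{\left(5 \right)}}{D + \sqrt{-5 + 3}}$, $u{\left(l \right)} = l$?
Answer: $-9 + \frac{4 i \sqrt{2}}{3} \approx -9.0 + 1.8856 i$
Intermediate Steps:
$p{\left(D,g \right)} = \frac{5 + g}{D + i \sqrt{2}}$ ($p{\left(D,g \right)} = \frac{g + 5}{D + \sqrt{-5 + 3}} = \frac{5 + g}{D + \sqrt{-2}} = \frac{5 + g}{D + i \sqrt{2}}$)
$r = -14 - \frac{8}{-2 + i \sqrt{2}}$ ($r = -14 - \frac{5 + 3}{-2 + i \sqrt{2}} = -14 - \frac{1}{-2 + i \sqrt{2}} \cdot 8 = -14 - \frac{8}{-2 + i \sqrt{2}} \approx -11.333 + 1.8856 i$)
$\frac{14}{-38 + 44} + r = \frac{14}{-38 + 44} - \left(\frac{34}{3} - \frac{4 i \sqrt{2}}{3}\right) = \frac{14}{6} - \left(\frac{34}{3} - \frac{4 i \sqrt{2}}{3}\right) = 14 \cdot \frac{1}{6} - \left(\frac{34}{3} - \frac{4 i \sqrt{2}}{3}\right) = \frac{7}{3} - \left(\frac{34}{3} - \frac{4 i \sqrt{2}}{3}\right) = -9 + \frac{4 i \sqrt{2}}{3}$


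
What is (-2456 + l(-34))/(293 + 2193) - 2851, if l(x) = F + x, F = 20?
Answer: -3545028/1243 ≈ -2852.0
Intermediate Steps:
l(x) = 20 + x
(-2456 + l(-34))/(293 + 2193) - 2851 = (-2456 + (20 - 34))/(293 + 2193) - 2851 = (-2456 - 14)/2486 - 2851 = -2470*1/2486 - 2851 = -1235/1243 - 2851 = -3545028/1243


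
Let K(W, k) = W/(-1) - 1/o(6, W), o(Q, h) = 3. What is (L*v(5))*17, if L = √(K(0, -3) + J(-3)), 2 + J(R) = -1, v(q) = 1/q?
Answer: 17*I*√30/15 ≈ 6.2075*I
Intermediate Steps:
v(q) = 1/q
J(R) = -3 (J(R) = -2 - 1 = -3)
K(W, k) = -⅓ - W (K(W, k) = W/(-1) - 1/3 = W*(-1) - 1*⅓ = -W - ⅓ = -⅓ - W)
L = I*√30/3 (L = √((-⅓ - 1*0) - 3) = √((-⅓ + 0) - 3) = √(-⅓ - 3) = √(-10/3) = I*√30/3 ≈ 1.8257*I)
(L*v(5))*17 = ((I*√30/3)/5)*17 = ((I*√30/3)*(⅕))*17 = (I*√30/15)*17 = 17*I*√30/15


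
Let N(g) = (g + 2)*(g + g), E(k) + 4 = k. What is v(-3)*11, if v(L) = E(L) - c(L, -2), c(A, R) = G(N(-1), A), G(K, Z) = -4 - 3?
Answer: 0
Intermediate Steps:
E(k) = -4 + k
N(g) = 2*g*(2 + g) (N(g) = (2 + g)*(2*g) = 2*g*(2 + g))
G(K, Z) = -7
c(A, R) = -7
v(L) = 3 + L (v(L) = (-4 + L) - 1*(-7) = (-4 + L) + 7 = 3 + L)
v(-3)*11 = (3 - 3)*11 = 0*11 = 0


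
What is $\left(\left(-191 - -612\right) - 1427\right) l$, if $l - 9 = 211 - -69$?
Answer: $-290734$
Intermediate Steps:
$l = 289$ ($l = 9 + \left(211 - -69\right) = 9 + \left(211 + 69\right) = 9 + 280 = 289$)
$\left(\left(-191 - -612\right) - 1427\right) l = \left(\left(-191 - -612\right) - 1427\right) 289 = \left(\left(-191 + 612\right) - 1427\right) 289 = \left(421 - 1427\right) 289 = \left(-1006\right) 289 = -290734$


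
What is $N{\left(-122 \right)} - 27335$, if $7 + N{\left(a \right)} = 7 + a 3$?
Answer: $-27701$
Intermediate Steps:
$N{\left(a \right)} = 3 a$ ($N{\left(a \right)} = -7 + \left(7 + a 3\right) = -7 + \left(7 + 3 a\right) = 3 a$)
$N{\left(-122 \right)} - 27335 = 3 \left(-122\right) - 27335 = -366 - 27335 = -27701$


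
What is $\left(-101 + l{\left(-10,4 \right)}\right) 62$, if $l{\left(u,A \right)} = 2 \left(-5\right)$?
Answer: $-6882$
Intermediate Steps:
$l{\left(u,A \right)} = -10$
$\left(-101 + l{\left(-10,4 \right)}\right) 62 = \left(-101 - 10\right) 62 = \left(-111\right) 62 = -6882$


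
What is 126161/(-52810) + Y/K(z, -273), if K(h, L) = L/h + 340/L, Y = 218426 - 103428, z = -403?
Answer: -51396781043867/253857670 ≈ -2.0246e+5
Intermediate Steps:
Y = 114998
K(h, L) = 340/L + L/h
126161/(-52810) + Y/K(z, -273) = 126161/(-52810) + 114998/(340/(-273) - 273/(-403)) = 126161*(-1/52810) + 114998/(340*(-1/273) - 273*(-1/403)) = -126161/52810 + 114998/(-340/273 + 21/31) = -126161/52810 + 114998/(-4807/8463) = -126161/52810 + 114998*(-8463/4807) = -126161/52810 - 973228074/4807 = -51396781043867/253857670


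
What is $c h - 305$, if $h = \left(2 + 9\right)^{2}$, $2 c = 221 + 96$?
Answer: $\frac{37747}{2} \approx 18874.0$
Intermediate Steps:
$c = \frac{317}{2}$ ($c = \frac{221 + 96}{2} = \frac{1}{2} \cdot 317 = \frac{317}{2} \approx 158.5$)
$h = 121$ ($h = 11^{2} = 121$)
$c h - 305 = \frac{317}{2} \cdot 121 - 305 = \frac{38357}{2} - 305 = \frac{37747}{2}$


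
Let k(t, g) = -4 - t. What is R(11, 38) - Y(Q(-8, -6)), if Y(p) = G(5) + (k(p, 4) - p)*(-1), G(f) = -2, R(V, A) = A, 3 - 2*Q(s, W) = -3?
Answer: 30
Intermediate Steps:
Q(s, W) = 3 (Q(s, W) = 3/2 - ½*(-3) = 3/2 + 3/2 = 3)
Y(p) = 2 + 2*p (Y(p) = -2 + ((-4 - p) - p)*(-1) = -2 + (-4 - 2*p)*(-1) = -2 + (4 + 2*p) = 2 + 2*p)
R(11, 38) - Y(Q(-8, -6)) = 38 - (2 + 2*3) = 38 - (2 + 6) = 38 - 1*8 = 38 - 8 = 30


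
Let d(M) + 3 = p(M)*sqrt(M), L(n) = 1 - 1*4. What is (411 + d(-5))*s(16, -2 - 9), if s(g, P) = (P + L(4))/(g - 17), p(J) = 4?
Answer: 5712 + 56*I*sqrt(5) ≈ 5712.0 + 125.22*I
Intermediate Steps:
L(n) = -3 (L(n) = 1 - 4 = -3)
d(M) = -3 + 4*sqrt(M)
s(g, P) = (-3 + P)/(-17 + g) (s(g, P) = (P - 3)/(g - 17) = (-3 + P)/(-17 + g))
(411 + d(-5))*s(16, -2 - 9) = (411 + (-3 + 4*sqrt(-5)))*((-3 + (-2 - 9))/(-17 + 16)) = (411 + (-3 + 4*(I*sqrt(5))))*((-3 - 11)/(-1)) = (411 + (-3 + 4*I*sqrt(5)))*(-1*(-14)) = (408 + 4*I*sqrt(5))*14 = 5712 + 56*I*sqrt(5)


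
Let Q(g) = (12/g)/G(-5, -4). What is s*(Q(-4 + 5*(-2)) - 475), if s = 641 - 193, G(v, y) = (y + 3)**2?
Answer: -213184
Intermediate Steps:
G(v, y) = (3 + y)**2
Q(g) = 12/g (Q(g) = (12/g)/((3 - 4)**2) = (12/g)/((-1)**2) = (12/g)/1 = (12/g)*1 = 12/g)
s = 448
s*(Q(-4 + 5*(-2)) - 475) = 448*(12/(-4 + 5*(-2)) - 475) = 448*(12/(-4 - 10) - 475) = 448*(12/(-14) - 475) = 448*(12*(-1/14) - 475) = 448*(-6/7 - 475) = 448*(-3331/7) = -213184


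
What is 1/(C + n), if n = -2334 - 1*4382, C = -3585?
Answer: -1/10301 ≈ -9.7078e-5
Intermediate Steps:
n = -6716 (n = -2334 - 4382 = -6716)
1/(C + n) = 1/(-3585 - 6716) = 1/(-10301) = -1/10301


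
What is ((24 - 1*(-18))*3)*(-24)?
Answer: -3024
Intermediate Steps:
((24 - 1*(-18))*3)*(-24) = ((24 + 18)*3)*(-24) = (42*3)*(-24) = 126*(-24) = -3024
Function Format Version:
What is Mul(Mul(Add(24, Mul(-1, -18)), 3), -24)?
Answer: -3024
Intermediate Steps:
Mul(Mul(Add(24, Mul(-1, -18)), 3), -24) = Mul(Mul(Add(24, 18), 3), -24) = Mul(Mul(42, 3), -24) = Mul(126, -24) = -3024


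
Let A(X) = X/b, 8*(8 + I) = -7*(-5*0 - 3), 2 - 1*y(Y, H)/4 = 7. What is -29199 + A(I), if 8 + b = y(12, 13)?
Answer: -6540533/224 ≈ -29199.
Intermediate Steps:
y(Y, H) = -20 (y(Y, H) = 8 - 4*7 = 8 - 28 = -20)
b = -28 (b = -8 - 20 = -28)
I = -43/8 (I = -8 + (-7*(-5*0 - 3))/8 = -8 + (-7*(0 - 3))/8 = -8 + (-7*(-3))/8 = -8 + (⅛)*21 = -8 + 21/8 = -43/8 ≈ -5.3750)
A(X) = -X/28 (A(X) = X/(-28) = X*(-1/28) = -X/28)
-29199 + A(I) = -29199 - 1/28*(-43/8) = -29199 + 43/224 = -6540533/224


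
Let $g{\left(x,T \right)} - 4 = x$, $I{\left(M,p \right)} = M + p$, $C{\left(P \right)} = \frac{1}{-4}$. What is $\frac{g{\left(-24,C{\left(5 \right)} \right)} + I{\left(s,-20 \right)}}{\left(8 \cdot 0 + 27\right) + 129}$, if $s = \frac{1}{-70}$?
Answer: $- \frac{2801}{10920} \approx -0.2565$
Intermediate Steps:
$C{\left(P \right)} = - \frac{1}{4}$
$s = - \frac{1}{70} \approx -0.014286$
$g{\left(x,T \right)} = 4 + x$
$\frac{g{\left(-24,C{\left(5 \right)} \right)} + I{\left(s,-20 \right)}}{\left(8 \cdot 0 + 27\right) + 129} = \frac{\left(4 - 24\right) - \frac{1401}{70}}{\left(8 \cdot 0 + 27\right) + 129} = \frac{-20 - \frac{1401}{70}}{\left(0 + 27\right) + 129} = - \frac{2801}{70 \left(27 + 129\right)} = - \frac{2801}{70 \cdot 156} = \left(- \frac{2801}{70}\right) \frac{1}{156} = - \frac{2801}{10920}$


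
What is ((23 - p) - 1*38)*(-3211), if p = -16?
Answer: -3211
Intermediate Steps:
((23 - p) - 1*38)*(-3211) = ((23 - 1*(-16)) - 1*38)*(-3211) = ((23 + 16) - 38)*(-3211) = (39 - 38)*(-3211) = 1*(-3211) = -3211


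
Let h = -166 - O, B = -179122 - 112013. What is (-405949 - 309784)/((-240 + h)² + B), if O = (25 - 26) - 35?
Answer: 715733/154235 ≈ 4.6405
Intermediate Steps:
B = -291135
O = -36 (O = -1 - 35 = -36)
h = -130 (h = -166 - 1*(-36) = -166 + 36 = -130)
(-405949 - 309784)/((-240 + h)² + B) = (-405949 - 309784)/((-240 - 130)² - 291135) = -715733/((-370)² - 291135) = -715733/(136900 - 291135) = -715733/(-154235) = -715733*(-1/154235) = 715733/154235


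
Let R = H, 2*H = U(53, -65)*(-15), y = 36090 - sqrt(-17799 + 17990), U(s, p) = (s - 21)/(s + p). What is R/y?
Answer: 721800/1302487909 + 20*sqrt(191)/1302487909 ≈ 0.00055438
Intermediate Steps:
U(s, p) = (-21 + s)/(p + s)
y = 36090 - sqrt(191) ≈ 36076.
H = 20 (H = (((-21 + 53)/(-65 + 53))*(-15))/2 = ((32/(-12))*(-15))/2 = (-1/12*32*(-15))/2 = (-8/3*(-15))/2 = (1/2)*40 = 20)
R = 20
R/y = 20/(36090 - sqrt(191))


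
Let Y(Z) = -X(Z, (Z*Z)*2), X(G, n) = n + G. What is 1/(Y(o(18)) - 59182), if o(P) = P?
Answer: -1/59848 ≈ -1.6709e-5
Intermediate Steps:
X(G, n) = G + n
Y(Z) = -Z - 2*Z² (Y(Z) = -(Z + (Z*Z)*2) = -(Z + Z²*2) = -(Z + 2*Z²) = -Z - 2*Z²)
1/(Y(o(18)) - 59182) = 1/(18*(-1 - 2*18) - 59182) = 1/(18*(-1 - 36) - 59182) = 1/(18*(-37) - 59182) = 1/(-666 - 59182) = 1/(-59848) = -1/59848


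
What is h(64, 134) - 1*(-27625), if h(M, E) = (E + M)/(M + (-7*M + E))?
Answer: 3453026/125 ≈ 27624.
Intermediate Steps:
h(M, E) = (E + M)/(E - 6*M) (h(M, E) = (E + M)/(M + (E - 7*M)) = (E + M)/(E - 6*M))
h(64, 134) - 1*(-27625) = (134 + 64)/(134 - 6*64) - 1*(-27625) = 198/(134 - 384) + 27625 = 198/(-250) + 27625 = -1/250*198 + 27625 = -99/125 + 27625 = 3453026/125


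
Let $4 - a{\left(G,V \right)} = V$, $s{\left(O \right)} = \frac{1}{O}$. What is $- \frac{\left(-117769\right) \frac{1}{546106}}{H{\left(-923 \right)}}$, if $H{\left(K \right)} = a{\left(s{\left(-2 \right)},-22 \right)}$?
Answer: $\frac{117769}{14198756} \approx 0.0082943$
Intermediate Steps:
$a{\left(G,V \right)} = 4 - V$
$H{\left(K \right)} = 26$ ($H{\left(K \right)} = 4 - -22 = 4 + 22 = 26$)
$- \frac{\left(-117769\right) \frac{1}{546106}}{H{\left(-923 \right)}} = - \frac{\left(-117769\right) \frac{1}{546106}}{26} = - \frac{-117769}{546106 \cdot 26} = \left(-1\right) \left(- \frac{117769}{14198756}\right) = \frac{117769}{14198756}$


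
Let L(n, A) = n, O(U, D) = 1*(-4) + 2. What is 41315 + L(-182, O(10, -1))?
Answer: 41133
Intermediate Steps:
O(U, D) = -2 (O(U, D) = -4 + 2 = -2)
41315 + L(-182, O(10, -1)) = 41315 - 182 = 41133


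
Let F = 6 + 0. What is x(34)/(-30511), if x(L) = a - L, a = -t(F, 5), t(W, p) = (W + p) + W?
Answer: 51/30511 ≈ 0.0016715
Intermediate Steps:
F = 6
t(W, p) = p + 2*W
a = -17 (a = -(5 + 2*6) = -(5 + 12) = -1*17 = -17)
x(L) = -17 - L
x(34)/(-30511) = (-17 - 1*34)/(-30511) = (-17 - 34)*(-1/30511) = -51*(-1/30511) = 51/30511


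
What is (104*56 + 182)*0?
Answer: 0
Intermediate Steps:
(104*56 + 182)*0 = (5824 + 182)*0 = 6006*0 = 0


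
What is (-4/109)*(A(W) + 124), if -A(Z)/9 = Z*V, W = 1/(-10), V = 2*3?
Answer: -2588/545 ≈ -4.7486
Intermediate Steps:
V = 6
W = -1/10 (W = 1*(-1/10) = -1/10 ≈ -0.10000)
A(Z) = -54*Z (A(Z) = -9*Z*6 = -54*Z)
(-4/109)*(A(W) + 124) = (-4/109)*(-54*(-1/10) + 124) = (-4*1/109)*(27/5 + 124) = -4/109*647/5 = -2588/545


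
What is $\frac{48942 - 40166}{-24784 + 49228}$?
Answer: $\frac{2194}{6111} \approx 0.35902$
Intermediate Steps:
$\frac{48942 - 40166}{-24784 + 49228} = \frac{8776}{24444} = 8776 \cdot \frac{1}{24444} = \frac{2194}{6111}$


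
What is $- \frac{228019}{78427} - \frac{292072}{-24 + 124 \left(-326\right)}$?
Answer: $\frac{1710427279}{396526912} \approx 4.3135$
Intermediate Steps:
$- \frac{228019}{78427} - \frac{292072}{-24 + 124 \left(-326\right)} = \left(-228019\right) \frac{1}{78427} - \frac{292072}{-24 - 40424} = - \frac{228019}{78427} - \frac{292072}{-40448} = - \frac{228019}{78427} - - \frac{36509}{5056} = - \frac{228019}{78427} + \frac{36509}{5056} = \frac{1710427279}{396526912}$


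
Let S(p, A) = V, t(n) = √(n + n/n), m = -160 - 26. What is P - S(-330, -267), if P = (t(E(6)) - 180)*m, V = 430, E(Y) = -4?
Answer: 33050 - 186*I*√3 ≈ 33050.0 - 322.16*I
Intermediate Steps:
m = -186
t(n) = √(1 + n) (t(n) = √(n + 1) = √(1 + n))
S(p, A) = 430
P = 33480 - 186*I*√3 (P = (√(1 - 4) - 180)*(-186) = (√(-3) - 180)*(-186) = (I*√3 - 180)*(-186) = (-180 + I*√3)*(-186) = 33480 - 186*I*√3 ≈ 33480.0 - 322.16*I)
P - S(-330, -267) = (33480 - 186*I*√3) - 1*430 = (33480 - 186*I*√3) - 430 = 33050 - 186*I*√3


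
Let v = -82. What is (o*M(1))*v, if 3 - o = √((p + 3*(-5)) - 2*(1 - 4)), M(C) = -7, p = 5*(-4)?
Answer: 1722 - 574*I*√29 ≈ 1722.0 - 3091.1*I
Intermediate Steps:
p = -20
o = 3 - I*√29 (o = 3 - √((-20 + 3*(-5)) - 2*(1 - 4)) = 3 - √((-20 - 15) - 2*(-3)) = 3 - √(-35 + 6) = 3 - √(-29) = 3 - I*√29 ≈ 3.0 - 5.3852*I)
(o*M(1))*v = ((3 - I*√29)*(-7))*(-82) = (-21 + 7*I*√29)*(-82) = 1722 - 574*I*√29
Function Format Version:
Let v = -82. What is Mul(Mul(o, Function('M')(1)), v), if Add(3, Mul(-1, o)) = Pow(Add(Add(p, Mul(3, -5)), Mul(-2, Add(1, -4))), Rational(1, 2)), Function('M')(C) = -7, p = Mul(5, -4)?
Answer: Add(1722, Mul(-574, I, Pow(29, Rational(1, 2)))) ≈ Add(1722.0, Mul(-3091.1, I))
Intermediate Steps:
p = -20
o = Add(3, Mul(-1, I, Pow(29, Rational(1, 2)))) (o = Add(3, Mul(-1, Pow(Add(Add(-20, Mul(3, -5)), Mul(-2, Add(1, -4))), Rational(1, 2)))) = Add(3, Mul(-1, Pow(Add(Add(-20, -15), Mul(-2, -3)), Rational(1, 2)))) = Add(3, Mul(-1, Pow(Add(-35, 6), Rational(1, 2)))) = Add(3, Mul(-1, Pow(-29, Rational(1, 2)))) = Add(3, Mul(-1, Mul(I, Pow(29, Rational(1, 2))))) = Add(3, Mul(-1, I, Pow(29, Rational(1, 2)))) ≈ Add(3.0000, Mul(-5.3852, I)))
Mul(Mul(o, Function('M')(1)), v) = Mul(Mul(Add(3, Mul(-1, I, Pow(29, Rational(1, 2)))), -7), -82) = Mul(Add(-21, Mul(7, I, Pow(29, Rational(1, 2)))), -82) = Add(1722, Mul(-574, I, Pow(29, Rational(1, 2))))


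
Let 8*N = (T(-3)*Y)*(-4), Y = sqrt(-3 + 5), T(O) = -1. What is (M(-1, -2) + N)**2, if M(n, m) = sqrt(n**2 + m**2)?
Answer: 11/2 + sqrt(10) ≈ 8.6623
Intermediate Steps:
M(n, m) = sqrt(m**2 + n**2)
Y = sqrt(2) ≈ 1.4142
N = sqrt(2)/2 (N = (-sqrt(2)*(-4))/8 = (4*sqrt(2))/8 = sqrt(2)/2 ≈ 0.70711)
(M(-1, -2) + N)**2 = (sqrt((-2)**2 + (-1)**2) + sqrt(2)/2)**2 = (sqrt(4 + 1) + sqrt(2)/2)**2 = (sqrt(5) + sqrt(2)/2)**2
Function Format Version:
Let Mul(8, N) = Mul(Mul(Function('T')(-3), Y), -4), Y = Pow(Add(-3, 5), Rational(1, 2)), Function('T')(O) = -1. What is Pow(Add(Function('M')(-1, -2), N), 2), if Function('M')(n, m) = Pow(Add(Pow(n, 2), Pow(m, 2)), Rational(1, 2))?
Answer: Add(Rational(11, 2), Pow(10, Rational(1, 2))) ≈ 8.6623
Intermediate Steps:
Function('M')(n, m) = Pow(Add(Pow(m, 2), Pow(n, 2)), Rational(1, 2))
Y = Pow(2, Rational(1, 2)) ≈ 1.4142
N = Mul(Rational(1, 2), Pow(2, Rational(1, 2))) (N = Mul(Rational(1, 8), Mul(Mul(-1, Pow(2, Rational(1, 2))), -4)) = Mul(Rational(1, 8), Mul(4, Pow(2, Rational(1, 2)))) = Mul(Rational(1, 2), Pow(2, Rational(1, 2))) ≈ 0.70711)
Pow(Add(Function('M')(-1, -2), N), 2) = Pow(Add(Pow(Add(Pow(-2, 2), Pow(-1, 2)), Rational(1, 2)), Mul(Rational(1, 2), Pow(2, Rational(1, 2)))), 2) = Pow(Add(Pow(Add(4, 1), Rational(1, 2)), Mul(Rational(1, 2), Pow(2, Rational(1, 2)))), 2) = Pow(Add(Pow(5, Rational(1, 2)), Mul(Rational(1, 2), Pow(2, Rational(1, 2)))), 2)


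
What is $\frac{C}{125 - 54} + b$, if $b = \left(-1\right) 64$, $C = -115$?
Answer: $- \frac{4659}{71} \approx -65.62$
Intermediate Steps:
$b = -64$
$\frac{C}{125 - 54} + b = \frac{1}{125 - 54} \left(-115\right) - 64 = \frac{1}{71} \left(-115\right) - 64 = - \frac{115}{71} - 64 = - \frac{4659}{71}$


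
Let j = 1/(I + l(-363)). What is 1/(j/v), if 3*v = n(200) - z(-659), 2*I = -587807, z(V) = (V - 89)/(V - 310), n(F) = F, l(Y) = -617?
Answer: -371619422/19 ≈ -1.9559e+7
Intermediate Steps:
z(V) = (-89 + V)/(-310 + V)
I = -587807/2 (I = (½)*(-587807) = -587807/2 ≈ -2.9390e+5)
j = -2/589041 (j = 1/(-587807/2 - 617) = 1/(-589041/2) = -2/589041 ≈ -3.3953e-6)
v = 11356/171 (v = (200 - (-89 - 659)/(-310 - 659))/3 = (200 - (-748)/(-969))/3 = (200 - (-1)*(-748)/969)/3 = (200 - 1*44/57)/3 = (200 - 44/57)/3 = (⅓)*(11356/57) = 11356/171 ≈ 66.409)
1/(j/v) = 1/(-2/(589041*11356/171)) = 1/(-2/589041*171/11356) = 1/(-19/371619422) = -371619422/19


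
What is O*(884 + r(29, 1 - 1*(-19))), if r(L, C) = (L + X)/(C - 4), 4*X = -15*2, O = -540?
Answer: -3824685/8 ≈ -4.7809e+5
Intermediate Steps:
X = -15/2 (X = (-15*2)/4 = (¼)*(-30) = -15/2 ≈ -7.5000)
r(L, C) = (-15/2 + L)/(-4 + C) (r(L, C) = (L - 15/2)/(C - 4) = (-15/2 + L)/(-4 + C))
O*(884 + r(29, 1 - 1*(-19))) = -540*(884 + (-15/2 + 29)/(-4 + (1 - 1*(-19)))) = -540*(884 + (43/2)/(-4 + (1 + 19))) = -540*(884 + (43/2)/(-4 + 20)) = -540*(884 + (43/2)/16) = -540*(884 + (1/16)*(43/2)) = -540*(884 + 43/32) = -540*28331/32 = -3824685/8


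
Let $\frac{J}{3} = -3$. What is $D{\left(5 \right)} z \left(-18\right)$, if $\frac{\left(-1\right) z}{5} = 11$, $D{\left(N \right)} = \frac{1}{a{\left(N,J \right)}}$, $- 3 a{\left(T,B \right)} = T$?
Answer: $-594$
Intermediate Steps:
$J = -9$ ($J = 3 \left(-3\right) = -9$)
$a{\left(T,B \right)} = - \frac{T}{3}$
$D{\left(N \right)} = - \frac{3}{N}$ ($D{\left(N \right)} = \frac{1}{\left(- \frac{1}{3}\right) N} = - \frac{3}{N}$)
$z = -55$ ($z = \left(-5\right) 11 = -55$)
$D{\left(5 \right)} z \left(-18\right) = - \frac{3}{5} \left(-55\right) \left(-18\right) = \left(-3\right) \frac{1}{5} \left(-55\right) \left(-18\right) = \left(- \frac{3}{5}\right) \left(-55\right) \left(-18\right) = 33 \left(-18\right) = -594$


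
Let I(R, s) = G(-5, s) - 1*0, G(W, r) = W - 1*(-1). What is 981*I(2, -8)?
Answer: -3924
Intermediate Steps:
G(W, r) = 1 + W (G(W, r) = W + 1 = 1 + W)
I(R, s) = -4 (I(R, s) = (1 - 5) - 1*0 = -4 + 0 = -4)
981*I(2, -8) = 981*(-4) = -3924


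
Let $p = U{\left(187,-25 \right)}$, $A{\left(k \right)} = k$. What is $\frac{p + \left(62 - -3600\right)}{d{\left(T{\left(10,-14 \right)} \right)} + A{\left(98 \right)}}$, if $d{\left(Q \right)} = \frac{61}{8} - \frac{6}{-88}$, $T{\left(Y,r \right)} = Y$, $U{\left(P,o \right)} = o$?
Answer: $\frac{320056}{9301} \approx 34.411$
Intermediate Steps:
$d{\left(Q \right)} = \frac{677}{88}$ ($d{\left(Q \right)} = 61 \cdot \frac{1}{8} - - \frac{3}{44} = \frac{61}{8} + \frac{3}{44} = \frac{677}{88}$)
$p = -25$
$\frac{p + \left(62 - -3600\right)}{d{\left(T{\left(10,-14 \right)} \right)} + A{\left(98 \right)}} = \frac{-25 + \left(62 - -3600\right)}{\frac{677}{88} + 98} = \frac{-25 + \left(62 + 3600\right)}{\frac{9301}{88}} = \left(-25 + 3662\right) \frac{88}{9301} = 3637 \cdot \frac{88}{9301} = \frac{320056}{9301}$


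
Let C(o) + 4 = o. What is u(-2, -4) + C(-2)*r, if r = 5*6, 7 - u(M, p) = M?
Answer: -171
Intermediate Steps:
u(M, p) = 7 - M
C(o) = -4 + o
r = 30
u(-2, -4) + C(-2)*r = (7 - 1*(-2)) + (-4 - 2)*30 = (7 + 2) - 6*30 = 9 - 180 = -171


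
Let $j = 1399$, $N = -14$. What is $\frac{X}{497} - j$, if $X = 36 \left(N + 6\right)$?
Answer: $- \frac{695591}{497} \approx -1399.6$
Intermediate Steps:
$X = -288$ ($X = 36 \left(-14 + 6\right) = 36 \left(-8\right) = -288$)
$\frac{X}{497} - j = - \frac{288}{497} - 1399 = - \frac{695591}{497}$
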